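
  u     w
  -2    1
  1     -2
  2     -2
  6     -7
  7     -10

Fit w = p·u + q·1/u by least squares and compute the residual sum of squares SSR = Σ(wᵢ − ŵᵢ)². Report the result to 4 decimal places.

Compute the Gram sums: Σu·u = 94, Σu·1/u = 5, Σ1/u·1/u = 2731/1764.
Moment sums: Σu·w = -120, Σ1/u·w = -128/21.
So MᵀM·[p, q]ᵀ = Mᵀw: [[94, 5]; [5, 2731/1764]]·[p, q]ᵀ = [-120, -128/21]ᵀ.
Determinant 94·(2731/1764) − 5² = 106307/882.
p = ((-120)·(2731/1764) − 5·(-128/21))/(106307/882) = -136980/106307; q = (94·(-128/21) − 5·(-120))/(106307/882) = 23856/106307.
Residuals: -155725/106307, -99490/106307, 49418/106307, 73755/106307, -107618/106307; SSR = 504314/106307.

SSR = 4.7439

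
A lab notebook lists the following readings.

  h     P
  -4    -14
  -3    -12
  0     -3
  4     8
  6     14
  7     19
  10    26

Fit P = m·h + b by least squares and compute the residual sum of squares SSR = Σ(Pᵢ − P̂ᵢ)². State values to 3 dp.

Compute the Gram sums: Σh·h = 226, Σh = 20, Σ1 = 7.
Right-hand side: Σh·P = 601, ΣP = 38.
Normal equations: [[226, 20]; [20, 7]]·[m, b]ᵀ = [601, 38]ᵀ.
Eliminating b: 7·(row 1) − 20·(row 2) gives 1182·m = 7·601 − 20·38 = 3447, so m = 1149/394.
Then b = (38 − 20·(1149/394))/7 = -572/197.
Residuals: 112/197, -137/394, -19/197, -150/197, -117/197, 587/394, -51/197; SSR = 1447/394.

SSR = 3.673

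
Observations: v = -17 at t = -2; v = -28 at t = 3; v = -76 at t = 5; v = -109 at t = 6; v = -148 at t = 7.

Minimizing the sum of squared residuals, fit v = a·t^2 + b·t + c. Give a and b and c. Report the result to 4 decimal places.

a = -3.0838, b = 0.8455, c = -2.9505

Forming MᵀM = [[4419, 703, 123]; [703, 123, 19]; [123, 19, 5]] and Mᵀv = [-13396, -2120, -378]ᵀ gives MᵀM·[a, b, c]ᵀ = Mᵀv.
Row-reducing yields a = -14713/4771, b = 4034/4771, c = -14077/4771.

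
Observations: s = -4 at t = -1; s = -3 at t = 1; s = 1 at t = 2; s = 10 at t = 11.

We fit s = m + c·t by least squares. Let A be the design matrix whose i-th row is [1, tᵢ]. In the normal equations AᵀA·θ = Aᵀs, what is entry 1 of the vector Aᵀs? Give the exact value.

Entry 1 ↔ basis 1, so (Aᵀs)_{1} = Σᵢ sᵢ = (1)·(-4) + (1)·(-3) + (1)·(1) + (1)·(10) = 4.

4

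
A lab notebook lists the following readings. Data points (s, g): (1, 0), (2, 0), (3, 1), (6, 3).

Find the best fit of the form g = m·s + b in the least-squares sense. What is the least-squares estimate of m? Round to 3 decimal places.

m = 0.643

Compute the Gram sums: Σs·s = 50, Σs = 12, Σ1 = 4.
For Xᵀg: Σs·g = 21, Σg = 4.
So XᵀX·[m, b]ᵀ = Xᵀg: [[50, 12]; [12, 4]]·[m, b]ᵀ = [21, 4]ᵀ.
Eliminating b: 4·(row 1) − 12·(row 2) gives 56·m = 4·21 − 12·4 = 36, so m = 9/14.
Then b = (4 − 12·(9/14))/4 = -13/14.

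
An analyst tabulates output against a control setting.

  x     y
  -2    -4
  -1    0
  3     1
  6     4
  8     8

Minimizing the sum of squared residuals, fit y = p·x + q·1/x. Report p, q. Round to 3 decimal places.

p = 0.881, q = -0.289

With design matrix M, MᵀM = [[114, 5]; [5, 809/576]] and Mᵀy = [99, 4]ᵀ.
Determinant 114·(809/576) − 5² = 12971/96.
p = (99·(809/576) − 5·4)/(12971/96) = 22857/25942; q = (114·4 − 5·99)/(12971/96) = -3744/12971.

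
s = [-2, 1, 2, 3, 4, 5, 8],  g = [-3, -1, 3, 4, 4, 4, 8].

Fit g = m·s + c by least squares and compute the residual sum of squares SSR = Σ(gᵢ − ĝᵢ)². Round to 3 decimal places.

Normal-equation sums: Σs·s = 123, Σs = 21, Σ1 = 7.
Right-hand side: Σs·g = 123, Σg = 19.
So XᵀX·[m, c]ᵀ = Xᵀg: [[123, 21]; [21, 7]]·[m, c]ᵀ = [123, 19]ᵀ.
Determinant 123·7 − 21² = 420.
m = (123·7 − 21·19)/420 = 11/10; c = (123·19 − 21·123)/420 = -41/70.
Residuals: -3/14, -53/35, 97/70, 9/7, 13/70, -32/35, -3/14; SSR = 239/35.

SSR = 6.829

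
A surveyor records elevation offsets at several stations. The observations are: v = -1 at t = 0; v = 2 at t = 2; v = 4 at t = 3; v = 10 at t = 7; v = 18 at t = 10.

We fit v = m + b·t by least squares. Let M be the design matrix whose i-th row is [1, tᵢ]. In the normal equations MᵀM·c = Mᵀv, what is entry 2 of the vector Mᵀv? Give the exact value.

Entry 2 ↔ basis t, so (Mᵀv)_{2} = Σᵢ (t)·vᵢ = (0)·(-1) + (2)·(2) + (3)·(4) + (7)·(10) + (10)·(18) = 266.

266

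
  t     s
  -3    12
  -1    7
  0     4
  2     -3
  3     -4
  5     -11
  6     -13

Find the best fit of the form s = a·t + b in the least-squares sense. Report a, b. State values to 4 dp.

a = -2.8423, b = 3.7297

Compute the Gram sums: Σt·t = 84, Σt = 12, Σ1 = 7.
Moment sums: Σt·s = -194, Σs = -8.
Normal equations: [[84, 12]; [12, 7]]·[a, b]ᵀ = [-194, -8]ᵀ.
Δ = 84·7 − 12² = 444.
a = ((-194)·7 − 12·(-8))/444 = -631/222; b = (84·(-8) − 12·(-194))/444 = 138/37.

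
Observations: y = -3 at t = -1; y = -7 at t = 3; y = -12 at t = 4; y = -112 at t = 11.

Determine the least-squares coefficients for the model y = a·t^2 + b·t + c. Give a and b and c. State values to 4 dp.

AᵀA·[a, b, c]ᵀ = Aᵀy reads: 14979·a + 1421·b + 147·c = -13810;  1421·a + 147·b + 17·c = -1298;  147·a + 17·b + 4·c = -134.
Inverting the 3×3 Gram matrix, [a, b, c]ᵀ = [-6471/6296, 98417/81848, -17165/20462]ᵀ.

a = -1.0278, b = 1.2024, c = -0.8389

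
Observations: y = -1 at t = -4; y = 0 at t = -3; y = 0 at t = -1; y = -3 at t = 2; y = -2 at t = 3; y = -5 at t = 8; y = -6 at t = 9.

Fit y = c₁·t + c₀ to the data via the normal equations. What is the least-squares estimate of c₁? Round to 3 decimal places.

c₁ = -0.436

Sums needed: Σt·t = 184, Σt = 14, Σ1 = 7.
Right-hand side: Σt·y = -102, Σy = -17.
So MᵀM·[c₁, c₀]ᵀ = Mᵀy: [[184, 14]; [14, 7]]·[c₁, c₀]ᵀ = [-102, -17]ᵀ.
Eliminating c₀: 7·(row 1) − 14·(row 2) gives 1092·c₁ = 7·(-102) − 14·(-17) = -476, so c₁ = -17/39.
Then c₀ = ((-17) − 14·(-17/39))/7 = -425/273.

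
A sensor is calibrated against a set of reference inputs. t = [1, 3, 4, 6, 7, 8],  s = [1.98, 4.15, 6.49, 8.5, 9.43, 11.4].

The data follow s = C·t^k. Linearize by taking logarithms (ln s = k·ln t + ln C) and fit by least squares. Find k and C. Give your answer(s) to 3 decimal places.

k = 0.838, C = 1.896

Let Y = ln s. Fitting Y = k·ln t + ln C by least squares:
Sums: Σln t = 8.3020, Σ(ln t)² = 14.4498, Σln s = 10.7940, Σln t·ln s = 17.4176.
Normal system: [[14.4498, 8.3020]; [8.3020, 6]]·[k, ln C]ᵀ = [17.4176, 10.7940]ᵀ.
Δ = 14.4498·6 − (8.3020)² = 17.7753; k = (17.4176·6 − 8.3020·10.7940)/17.7753 = 0.83787, ln C = (14.4498·10.7940 − 8.3020·17.4176)/17.7753 = 0.63967, so C = exp(0.63967) = 1.89585.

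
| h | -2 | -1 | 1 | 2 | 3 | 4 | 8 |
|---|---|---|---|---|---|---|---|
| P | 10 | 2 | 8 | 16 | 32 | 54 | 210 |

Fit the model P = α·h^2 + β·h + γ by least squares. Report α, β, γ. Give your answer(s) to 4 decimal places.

α = 3.0939, β = 1.3359, γ = 0.8099

Forming XᵀX = [[4467, 603, 99]; [603, 99, 15]; [99, 15, 7]] and XᵀP = [14706, 2010, 332]ᵀ gives XᵀX·[α, β, γ]ᵀ = XᵀP.
Solving the 3×3 system (Gaussian elimination) gives α = 5241/1694, β = 2263/1694, γ = 98/121.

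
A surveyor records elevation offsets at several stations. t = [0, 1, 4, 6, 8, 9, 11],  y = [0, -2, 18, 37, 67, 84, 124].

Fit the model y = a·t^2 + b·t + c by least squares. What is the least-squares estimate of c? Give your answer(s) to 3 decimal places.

AᵀA·[a, b, c]ᵀ = Aᵀy reads: 26851·a + 2853·b + 319·c = 27714;  2853·a + 319·b + 39·c = 2948;  319·a + 39·b + 7·c = 328.
Row-reducing yields a = 162974/166809, b = 38041/55603, c = -246593/166809.

c = -1.478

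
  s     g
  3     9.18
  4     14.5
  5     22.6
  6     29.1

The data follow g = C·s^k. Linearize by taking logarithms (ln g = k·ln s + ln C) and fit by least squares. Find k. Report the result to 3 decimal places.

k = 1.697

Taking logs, ln g = k·ln s + ln C, so regress ln g on ln s.
XᵀX = [[8.9295, 5.8861]; [5.8861, 4]], rhs = [17.2005, 11.3799]ᵀ  (here Σln s = 5.8861, Σ(ln s)² = 8.9295, Σln g = 11.3799, Σln s·ln g = 17.2005).
Δ = 8.9295·4 − (5.8861)² = 1.0716; k = (17.2005·4 − 5.8861·11.3799)/1.0716 = 1.69745, ln C = (8.9295·11.3799 − 5.8861·17.2005)/1.0716 = 0.34713.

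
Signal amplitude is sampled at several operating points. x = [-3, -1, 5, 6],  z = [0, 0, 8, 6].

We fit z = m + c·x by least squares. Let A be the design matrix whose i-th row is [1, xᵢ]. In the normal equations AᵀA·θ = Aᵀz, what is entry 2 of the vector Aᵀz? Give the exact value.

76

Entry 2 ↔ basis x, so (Aᵀz)_{2} = Σᵢ (x)·zᵢ = (-3)·(0) + (-1)·(0) + (5)·(8) + (6)·(6) = 76.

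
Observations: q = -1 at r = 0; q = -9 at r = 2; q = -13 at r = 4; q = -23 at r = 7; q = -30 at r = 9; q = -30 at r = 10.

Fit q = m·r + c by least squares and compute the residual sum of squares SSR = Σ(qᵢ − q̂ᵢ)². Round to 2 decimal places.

SSR = 7.26

Setting ∂/∂m … = 0 gives: 250·m + 32·c = -801;  32·m + 6·c = -106.
(Σr·r = 250, Σr = 32, Σ1 = 6, Σr·q = -801, Σq = -106.)
Eliminating c: 6·(row 1) − 32·(row 2) gives 476·m = 6·(-801) − 32·(-106) = -1414, so m = -101/34.
Then c = ((-106) − 32·(-101/34))/6 = -31/17.
Residuals: 14/17, -21/17, 12/17, -13/34, -49/34, 26/17; SSR = 247/34.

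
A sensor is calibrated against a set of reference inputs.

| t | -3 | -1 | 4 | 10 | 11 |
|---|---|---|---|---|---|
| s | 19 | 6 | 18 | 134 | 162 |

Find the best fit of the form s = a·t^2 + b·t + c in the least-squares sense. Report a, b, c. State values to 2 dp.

The normal equations are: 24979·a + 2367·b + 247·c = 33467;  2367·a + 247·b + 21·c = 3131;  247·a + 21·b + 5·c = 339.
(Σt^2·t^2 = 24979, Σt^2·t = 2367, Σt^2 = 247, Σt·t = 247, Σt = 21, Σ1 = 5, Σt^2·s = 33467, Σt·s = 3131, Σs = 339.)
Solving the 3×3 system (Gaussian elimination) gives a = 481633/326479, b = -522760/326479, c = 538198/326479.

a = 1.48, b = -1.60, c = 1.65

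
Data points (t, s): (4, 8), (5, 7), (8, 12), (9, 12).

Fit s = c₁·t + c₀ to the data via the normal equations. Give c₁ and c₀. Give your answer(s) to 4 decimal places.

With design matrix X, XᵀX = [[186, 26]; [26, 4]] and Xᵀs = [271, 39]ᵀ.
Δ = 186·4 − 26² = 68.
c₁ = (271·4 − 26·39)/68 = 35/34; c₀ = (186·39 − 26·271)/68 = 52/17.

c₁ = 1.0294, c₀ = 3.0588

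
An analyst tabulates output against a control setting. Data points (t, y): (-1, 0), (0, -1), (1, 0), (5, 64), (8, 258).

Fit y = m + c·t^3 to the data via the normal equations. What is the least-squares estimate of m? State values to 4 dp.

Entries of AᵀA: Σ1 = 5, Σt^3 = 637, Σt^3·t^3 = 277771.
And Σy = 321, Σt^3·y = 140096.
Normal equations: [[5, 637]; [637, 277771]]·[m, c]ᵀ = [321, 140096]ᵀ.
Determinant 5·277771 − 637² = 983086.
m = (321·277771 − 637·140096)/983086 = -5897/75622; c = (5·140096 − 637·321)/983086 = 496003/983086.

m = -0.0780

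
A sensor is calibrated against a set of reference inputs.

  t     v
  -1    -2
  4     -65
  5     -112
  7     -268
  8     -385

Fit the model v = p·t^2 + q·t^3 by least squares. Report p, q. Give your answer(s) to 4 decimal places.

Entries of AᵀA: Σt^2·t^2 = 7379, Σt^2·t^3 = 53723, Σt^3·t^3 = 399515.
For Aᵀv: Σt^2·v = -41614, Σt^3·v = -307202.
AᵀA·[p, q]ᵀ = Aᵀv becomes [[7379, 53723]; [53723, 399515]]·[p, q]ᵀ = [-41614, -307202]ᵀ.
Determinant 7379·399515 − 53723² = 61860456.
p = ((-41614)·399515 − 53723·(-307202))/61860456 = -30401041/15465114; q = (7379·(-307202) − 53723·(-41614))/61860456 = -7803659/15465114.

p = -1.9658, q = -0.5046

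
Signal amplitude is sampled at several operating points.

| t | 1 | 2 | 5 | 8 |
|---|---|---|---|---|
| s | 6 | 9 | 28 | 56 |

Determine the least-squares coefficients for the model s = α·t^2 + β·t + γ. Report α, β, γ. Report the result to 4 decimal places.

α = 0.5606, β = 2.1545, γ = 2.9576

Setting ∂/∂α … = 0 gives: 4738·α + 646·β + 94·γ = 4326;  646·α + 94·β + 16·γ = 612;  94·α + 16·β + 4·γ = 99.
(Σt^2·t^2 = 4738, Σt^2·t = 646, Σt^2 = 94, Σt·t = 94, Σt = 16, Σ1 = 4, Σt^2·s = 4326, Σt·s = 612, Σs = 99.)
Inverting the 3×3 Gram matrix, [α, β, γ]ᵀ = [37/66, 237/110, 488/165]ᵀ.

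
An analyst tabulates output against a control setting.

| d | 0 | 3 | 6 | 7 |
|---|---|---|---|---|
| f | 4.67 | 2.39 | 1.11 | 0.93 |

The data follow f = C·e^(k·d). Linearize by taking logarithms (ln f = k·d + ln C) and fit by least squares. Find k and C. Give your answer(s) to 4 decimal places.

k = -0.2348, C = 4.7133

With ln fᵢ as the transformed response and dᵢ as the regressor:
AᵀA = [[94.0000, 16.0000]; [16.0000, 4]], rhs = [2.7320, 2.4442]ᵀ  (here Σd = 16.0000, Σ(d)² = 94.0000, Σln f = 2.4442, Σd·ln f = 2.7320).
Solving (det = 120.0000): k = -0.23483, ln C = 1.55038, so C = exp(1.55038) = 4.71328.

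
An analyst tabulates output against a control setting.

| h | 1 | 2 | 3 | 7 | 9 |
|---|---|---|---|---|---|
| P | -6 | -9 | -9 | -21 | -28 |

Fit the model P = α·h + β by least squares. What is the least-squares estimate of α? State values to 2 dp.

Setting ∂/∂α … = 0 gives: 144·α + 22·β = -450;  22·α + 5·β = -73.
(Σh·h = 144, Σh = 22, Σ1 = 5, Σh·P = -450, ΣP = -73.)
Eliminating β: 5·(row 1) − 22·(row 2) gives 236·α = 5·(-450) − 22·(-73) = -644, so α = -161/59.
Then β = ((-73) − 22·(-161/59))/5 = -153/59.

α = -2.73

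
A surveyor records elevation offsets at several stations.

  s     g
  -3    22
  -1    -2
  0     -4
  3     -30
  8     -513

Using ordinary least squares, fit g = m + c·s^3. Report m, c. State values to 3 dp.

m = -3.771, c = -0.994

AᵀA·[m, c]ᵀ = Aᵀg reads: 5·m + 511·c = -527;  511·m + 263603·c = -264058.
Eliminating c: 263603·(row 1) − 511·(row 2) gives 1056894·m = 263603·(-527) − 511·(-264058) = -3985143, so m = -18197/4826.
Then c = ((-264058) − 511·(-18197/4826))/263603 = -350331/352298.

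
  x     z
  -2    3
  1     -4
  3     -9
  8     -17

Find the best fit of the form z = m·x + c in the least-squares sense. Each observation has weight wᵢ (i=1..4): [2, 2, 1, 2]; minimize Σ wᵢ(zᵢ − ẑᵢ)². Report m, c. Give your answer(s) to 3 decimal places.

Sums needed: Σwᵢ·x·x = 147, Σwᵢ·x = 17, Σwᵢ·1 = 7.
Moment sums: Σwᵢ·x·z = -319, Σwᵢ·z = -45.
Normal equations: [[147, 17]; [17, 7]]·[m, c]ᵀ = [-319, -45]ᵀ.
Eliminating c: 7·(row 1) − 17·(row 2) gives 740·m = 7·(-319) − 17·(-45) = -1468, so m = -367/185.
Then c = ((-45) − 17·(-367/185))/7 = -298/185.

m = -1.984, c = -1.611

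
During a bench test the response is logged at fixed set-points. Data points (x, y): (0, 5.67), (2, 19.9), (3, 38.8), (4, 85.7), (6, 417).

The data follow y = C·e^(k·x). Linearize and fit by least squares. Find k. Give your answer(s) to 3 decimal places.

k = 0.718

Let Y = ln y. Fitting Y = k·x + ln C by least squares:
Σx = 15.0000, Σ(x)² = 65.0000, Σln y = 18.8683, Σx·ln y = 70.9586.
Normal system: [[65.0000, 15.0000]; [15.0000, 5]]·[k, ln C]ᵀ = [70.9586, 18.8683]ᵀ.
Slope k = (n·Σx·ln y − Σx·Σln y)/(n·Σ(x)² − (Σx)²) = (5·70.9586 − 15.0000·18.8683)/100.0000 = 0.71769; ln C = (Σln y − k·Σx)/n = 1.62058.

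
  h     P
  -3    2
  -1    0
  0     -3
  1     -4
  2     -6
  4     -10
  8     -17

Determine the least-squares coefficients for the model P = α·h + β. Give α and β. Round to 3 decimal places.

Normal-equation sums: Σh·h = 95, Σh = 11, Σ1 = 7.
And Σh·P = -198, ΣP = -38.
Determinant 95·7 − 11² = 544.
α = ((-198)·7 − 11·(-38))/544 = -121/68; β = (95·(-38) − 11·(-198))/544 = -179/68.

α = -1.779, β = -2.632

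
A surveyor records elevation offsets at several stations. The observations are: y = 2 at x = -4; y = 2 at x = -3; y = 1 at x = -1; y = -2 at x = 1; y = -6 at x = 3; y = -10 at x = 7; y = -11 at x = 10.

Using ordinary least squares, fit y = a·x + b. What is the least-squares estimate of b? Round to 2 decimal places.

b = -1.46

Normal-equation sums: Σx·x = 185, Σx = 13, Σ1 = 7.
And Σx·y = -215, Σy = -24.
det = 185·7 − 13² = 1126.
a = ((-215)·7 − 13·(-24))/1126 = -1193/1126; b = (185·(-24) − 13·(-215))/1126 = -1645/1126.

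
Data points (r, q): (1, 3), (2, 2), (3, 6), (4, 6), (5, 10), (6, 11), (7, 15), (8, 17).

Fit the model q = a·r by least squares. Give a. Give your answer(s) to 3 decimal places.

a = 1.990

From the data, Σr·r = 204.
Moment sums: Σr·q = 406.
Normal equations: [[204]]·[a]ᵀ = [406]ᵀ.
Hence a = 406 / 204 ≈ 1.9902.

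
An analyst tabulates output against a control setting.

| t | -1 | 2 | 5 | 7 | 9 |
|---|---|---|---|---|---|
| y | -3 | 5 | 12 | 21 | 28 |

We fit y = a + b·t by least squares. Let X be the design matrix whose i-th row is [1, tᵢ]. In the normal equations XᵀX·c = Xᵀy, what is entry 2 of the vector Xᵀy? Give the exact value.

Entry 2 ↔ basis t, so (Xᵀy)_{2} = Σᵢ (t)·yᵢ = (-1)·(-3) + (2)·(5) + (5)·(12) + (7)·(21) + (9)·(28) = 472.

472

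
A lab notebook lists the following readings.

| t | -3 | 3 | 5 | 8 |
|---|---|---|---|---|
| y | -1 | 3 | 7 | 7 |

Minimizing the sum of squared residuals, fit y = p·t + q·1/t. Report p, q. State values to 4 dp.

p = 1.0332, q = -1.8870

AᵀA·[p, q]ᵀ = Aᵀy reads: 107·p + 4·q = 103;  4·p + (4001/14400)·q = 433/120.
(Σt·t = 107, Σt·1/t = 4, Σ1/t·1/t = 4001/14400, Σt·y = 103, Σ1/t·y = 433/120.)
Δ = 107·(4001/14400) − 4² = 197707/14400.
p = (103·(4001/14400) − 4·(433/120))/(197707/14400) = 204263/197707; q = (107·(433/120) − 4·103)/(197707/14400) = -373080/197707.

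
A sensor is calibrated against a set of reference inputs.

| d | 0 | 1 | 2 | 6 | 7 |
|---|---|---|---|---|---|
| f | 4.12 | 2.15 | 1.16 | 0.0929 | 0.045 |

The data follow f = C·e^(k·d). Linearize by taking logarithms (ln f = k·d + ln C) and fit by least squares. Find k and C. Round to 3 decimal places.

Let Y = ln f. Fitting Y = k·d + ln C by least squares:
Over the data: Σd = 16.0000, Σ(d)² = 90.0000, Σln f = -3.1476, Σd·ln f = -34.9027.
Normal system: [[90.0000, 16.0000]; [16.0000, 5]]·[k, ln C]ᵀ = [-34.9027, -3.1476]ᵀ.
Δ = 90.0000·5 − (16.0000)² = 194.0000; k = (-34.9027·5 − 16.0000·-3.1476)/194.0000 = -0.63996, ln C = (90.0000·-3.1476 − 16.0000·-34.9027)/194.0000 = 1.41836, so C = exp(1.41836) = 4.13033.

k = -0.640, C = 4.130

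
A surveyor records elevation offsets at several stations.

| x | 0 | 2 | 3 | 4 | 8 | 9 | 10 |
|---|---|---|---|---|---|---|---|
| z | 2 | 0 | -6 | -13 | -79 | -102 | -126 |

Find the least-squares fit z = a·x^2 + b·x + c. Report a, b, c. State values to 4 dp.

a = -1.4682, b = 1.7212, c = 2.3307

The normal system MᵀM·[a, b, c]ᵀ = Mᵀz is [[21010, 2340, 274]; [2340, 274, 36]; [274, 36, 7]]·[a, b, c]ᵀ = [-26180, -2880, -324]ᵀ.
Inverting the 3×3 Gram matrix, [a, b, c]ᵀ = [-121754/82929, 47580/27643, 193280/82929]ᵀ.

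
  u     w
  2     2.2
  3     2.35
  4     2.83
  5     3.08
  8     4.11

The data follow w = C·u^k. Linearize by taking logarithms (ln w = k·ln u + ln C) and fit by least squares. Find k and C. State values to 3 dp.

Let Y = ln w. Fitting Y = k·ln u + ln C by least squares:
Sums: Σln u = 6.8669, Σ(ln u)² = 10.5236, Σln w = 5.2215, Σln u·ln w = 7.6770.
Normal system: [[10.5236, 6.8669]; [6.8669, 5]]·[k, ln C]ᵀ = [7.6770, 5.2215]ᵀ.
Slope k = (n·Σln u·ln w − Σln u·Σln w)/(n·Σ(ln u)² − (Σln u)²) = (5·7.6770 − 6.8669·5.2215)/5.4631 = 0.46293; ln C = (Σln w − k·Σln u)/n = 0.40852, so C = exp(0.40852) = 1.50458.

k = 0.463, C = 1.505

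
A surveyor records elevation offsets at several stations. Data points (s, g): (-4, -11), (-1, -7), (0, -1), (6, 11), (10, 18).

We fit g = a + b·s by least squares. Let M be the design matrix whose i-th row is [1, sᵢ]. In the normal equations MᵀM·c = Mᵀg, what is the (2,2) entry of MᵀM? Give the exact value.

Row 2 ↔ basis s, column 2 ↔ basis s, so (MᵀM)_{2,2} = Σᵢ (s)·(s) = (-4)·(-4) + (-1)·(-1) + (0)·(0) + (6)·(6) + (10)·(10) = 153.

153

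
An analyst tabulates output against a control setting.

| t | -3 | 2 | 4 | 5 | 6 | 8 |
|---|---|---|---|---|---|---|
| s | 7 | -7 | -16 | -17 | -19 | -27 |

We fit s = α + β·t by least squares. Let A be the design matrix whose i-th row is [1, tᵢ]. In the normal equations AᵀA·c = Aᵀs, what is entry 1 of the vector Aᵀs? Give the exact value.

Entry 1 ↔ basis 1, so (Aᵀs)_{1} = Σᵢ sᵢ = (1)·(7) + (1)·(-7) + (1)·(-16) + (1)·(-17) + (1)·(-19) + (1)·(-27) = -79.

-79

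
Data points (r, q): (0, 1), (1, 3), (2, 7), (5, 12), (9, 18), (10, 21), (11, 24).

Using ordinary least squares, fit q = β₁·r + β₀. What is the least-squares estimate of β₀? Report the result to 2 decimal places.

Setting ∂/∂β₁ … = 0 gives: 332·β₁ + 38·β₀ = 713;  38·β₁ + 7·β₀ = 86.
(Σr·r = 332, Σr = 38, Σ1 = 7, Σr·q = 713, Σq = 86.)
Δ = 332·7 − 38² = 880.
β₁ = (713·7 − 38·86)/880 = 1723/880; β₀ = (332·86 − 38·713)/880 = 729/440.

β₀ = 1.66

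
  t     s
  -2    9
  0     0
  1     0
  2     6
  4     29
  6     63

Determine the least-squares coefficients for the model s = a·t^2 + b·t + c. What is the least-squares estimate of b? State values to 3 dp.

b = -0.623

The normal system AᵀA·[a, b, c]ᵀ = Aᵀs is [[1585, 281, 61]; [281, 61, 11]; [61, 11, 6]]·[a, b, c]ᵀ = [2792, 488, 107]ᵀ.
Inverting the 3×3 Gram matrix, [a, b, c]ᵀ = [1733/924, -2879/4620, -71/770]ᵀ.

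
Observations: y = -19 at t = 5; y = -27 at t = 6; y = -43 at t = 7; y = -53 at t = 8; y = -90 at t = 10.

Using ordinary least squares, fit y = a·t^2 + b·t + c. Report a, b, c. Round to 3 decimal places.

a = -1.124, b = 2.649, c = -3.897

The normal equations are: 18418·a + 2196·b + 274·c = -15946;  2196·a + 274·b + 36·c = -1882;  274·a + 36·b + 5·c = -232.
Row-reducing yields a = -109/97, b = 257/97, c = -378/97.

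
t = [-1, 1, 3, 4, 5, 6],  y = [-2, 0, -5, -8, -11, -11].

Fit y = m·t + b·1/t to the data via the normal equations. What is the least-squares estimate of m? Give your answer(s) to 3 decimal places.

Forming AᵀA = [[88, 6]; [6, 8069/3600]] and Aᵀy = [-166, -57/10]ᵀ gives AᵀA·[m, b]ᵀ = Aᵀy.
det = 88·(8069/3600) − 6² = 72559/450.
m = ((-166)·(8069/3600) − 6·(-57/10))/(72559/450) = -608167/290236; b = (88·(-57/10) − 6·(-166))/(72559/450) = 222480/72559.

m = -2.095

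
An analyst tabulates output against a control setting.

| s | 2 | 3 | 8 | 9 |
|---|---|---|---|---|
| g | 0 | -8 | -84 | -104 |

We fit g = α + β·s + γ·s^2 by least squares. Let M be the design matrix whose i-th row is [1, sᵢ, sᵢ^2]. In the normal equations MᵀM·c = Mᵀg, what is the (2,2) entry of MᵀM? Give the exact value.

Row 2 ↔ basis s, column 2 ↔ basis s, so (MᵀM)_{2,2} = Σᵢ (s)·(s) = (2)·(2) + (3)·(3) + (8)·(8) + (9)·(9) = 158.

158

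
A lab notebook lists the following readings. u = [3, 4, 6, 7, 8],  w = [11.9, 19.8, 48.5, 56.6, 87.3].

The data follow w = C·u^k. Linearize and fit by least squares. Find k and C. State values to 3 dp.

k = 1.993, C = 1.299

Taking logs, ln w = k·ln u + ln C, so regress ln w on ln u.
XᵀX = [[14.4498, 8.3020]; [8.3020, 5]], rhs = [30.9621, 17.8491]ᵀ  (here Σln u = 8.3020, Σ(ln u)² = 14.4498, Σln w = 17.8491, Σln u·ln w = 30.9621).
Solving (det = 3.3255): k = 1.99261, ln C = 0.26129, so C = exp(0.26129) = 1.29860.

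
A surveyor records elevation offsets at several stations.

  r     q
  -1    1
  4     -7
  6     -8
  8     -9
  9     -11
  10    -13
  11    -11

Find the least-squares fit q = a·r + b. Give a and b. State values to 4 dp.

With design matrix A, AᵀA = [[419, 47]; [47, 7]] and Aᵀq = [-499, -58]ᵀ.
det = 419·7 − 47² = 724.
a = ((-499)·7 − 47·(-58))/724 = -767/724; b = (419·(-58) − 47·(-499))/724 = -849/724.

a = -1.0594, b = -1.1727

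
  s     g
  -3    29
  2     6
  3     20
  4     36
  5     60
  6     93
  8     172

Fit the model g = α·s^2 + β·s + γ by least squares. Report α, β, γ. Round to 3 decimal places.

The normal equations are: 6451·α + 925·β + 163·γ = 16897;  925·α + 163·β + 25·γ = 2363;  163·α + 25·β + 7·γ = 416.
Solving the 3×3 system (Gaussian elimination) gives α = 134579/45612, β = -83113/45612, γ = -4510/1629.

α = 2.951, β = -1.822, γ = -2.769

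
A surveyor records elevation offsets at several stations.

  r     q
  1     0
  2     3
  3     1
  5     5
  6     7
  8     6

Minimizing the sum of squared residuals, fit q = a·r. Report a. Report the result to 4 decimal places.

Entries of AᵀA: Σr·r = 139.
And Σr·q = 124.
AᵀA·[a]ᵀ = Aᵀq becomes [[139]]·[a]ᵀ = [124]ᵀ.
Hence a = 124 / 139 ≈ 0.892086.

a = 0.8921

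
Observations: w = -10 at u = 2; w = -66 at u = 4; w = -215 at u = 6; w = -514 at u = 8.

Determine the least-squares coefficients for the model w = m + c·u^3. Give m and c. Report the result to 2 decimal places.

Setting ∂/∂m … = 0 gives: 4·m + 800·c = -805;  800·m + 312960·c = -313912.
Δ = 4·312960 − 800² = 611840.
m = ((-805)·312960 − 800·(-313912))/611840 = -1255/956; c = (4·(-313912) − 800·(-805))/611840 = -9557/9560.

m = -1.31, c = -1.00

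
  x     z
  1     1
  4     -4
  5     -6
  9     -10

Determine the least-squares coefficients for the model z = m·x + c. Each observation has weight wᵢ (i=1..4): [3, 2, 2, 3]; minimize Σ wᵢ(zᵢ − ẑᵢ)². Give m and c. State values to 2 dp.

m = -1.37, c = 1.86

Entries of AᵀWA: Σwᵢ·x·x = 328, Σwᵢ·x = 48, Σwᵢ·1 = 10.
And Σwᵢ·x·z = -359, Σwᵢ·z = -47.
Eliminating c: 10·(row 1) − 48·(row 2) gives 976·m = 10·(-359) − 48·(-47) = -1334, so m = -667/488.
Then c = ((-47) − 48·(-667/488))/10 = 227/122.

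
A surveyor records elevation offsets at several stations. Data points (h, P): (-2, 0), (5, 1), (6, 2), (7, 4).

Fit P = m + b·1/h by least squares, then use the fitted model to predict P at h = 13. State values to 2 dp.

From the data, Σ1 = 4, Σ1/h = 1/105, Σ1/h·1/h = 7457/22050.
Moment sums: ΣP = 7, Σ1/h·P = 116/105.
Normal equations: [[4, 1/105]; [1/105, 7457/22050]]·[m, b]ᵀ = [7, 116/105]ᵀ.
Δ = 4·(7457/22050) − (1/105)² = 1657/1225.
m = (7·(7457/22050) − (1/105)·(116/105))/(1657/1225) = 51967/29826; b = (4·(116/105) − (1/105)·7)/(1657/1225) = 15995/4971.
At h = 13: P̂ = (51967/29826)·(1) + (15995/4971)·(1/13) = 771541/387738.

P̂ = 1.99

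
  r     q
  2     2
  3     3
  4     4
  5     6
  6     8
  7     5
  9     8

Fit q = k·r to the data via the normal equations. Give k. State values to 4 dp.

k = 0.9727

Entries of XᵀX: Σr·r = 220.
And Σr·q = 214.
XᵀX·[k]ᵀ = Xᵀq becomes [[220]]·[k]ᵀ = [214]ᵀ.
k = 214/220 = 0.972727.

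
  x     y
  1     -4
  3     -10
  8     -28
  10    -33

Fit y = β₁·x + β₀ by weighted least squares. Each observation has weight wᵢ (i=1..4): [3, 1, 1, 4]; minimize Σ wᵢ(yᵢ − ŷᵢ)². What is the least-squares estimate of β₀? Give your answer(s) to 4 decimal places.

β₀ = -0.7222

Setting ∂/∂β₁ … = 0 gives: 476·β₁ + 54·β₀ = -1586;  54·β₁ + 9·β₀ = -182.
(Σwᵢ·x·x = 476, Σwᵢ·x = 54, Σwᵢ·1 = 9, Σwᵢ·x·y = -1586, Σwᵢ·y = -182.)
Determinant 476·9 − 54² = 1368.
β₁ = ((-1586)·9 − 54·(-182))/1368 = -13/4; β₀ = (476·(-182) − 54·(-1586))/1368 = -13/18.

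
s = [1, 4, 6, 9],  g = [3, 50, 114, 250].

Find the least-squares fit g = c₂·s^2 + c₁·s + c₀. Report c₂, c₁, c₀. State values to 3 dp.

With design matrix A, AᵀA = [[8114, 1010, 134]; [1010, 134, 20]; [134, 20, 4]] and Aᵀg = [25157, 3137, 417]ᵀ.
Row-reducing yields c₂ = 89/30, c₁ = 65/51, c₀ = -128/85.

c₂ = 2.967, c₁ = 1.275, c₀ = -1.506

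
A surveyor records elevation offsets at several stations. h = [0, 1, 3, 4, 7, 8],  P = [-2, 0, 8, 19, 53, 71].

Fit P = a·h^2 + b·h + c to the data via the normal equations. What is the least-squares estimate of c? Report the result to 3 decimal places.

Sums needed: Σh^2·h^2 = 6835, Σh^2·h = 947, Σh^2 = 139, Σh·h = 139, Σh = 23, Σ1 = 6.
For AᵀP: Σh^2·P = 7517, Σh·P = 1039, ΣP = 149.
AᵀA·[a, b, c]ᵀ = AᵀP becomes [[6835, 947, 139]; [947, 139, 23]; [139, 23, 6]]·[a, b, c]ᵀ = [7517, 1039, 149]ᵀ.
Solving the 3×3 system (Gaussian elimination) gives a = 2577/2444, b = 7483/12220, c = -5931/3055.

c = -1.941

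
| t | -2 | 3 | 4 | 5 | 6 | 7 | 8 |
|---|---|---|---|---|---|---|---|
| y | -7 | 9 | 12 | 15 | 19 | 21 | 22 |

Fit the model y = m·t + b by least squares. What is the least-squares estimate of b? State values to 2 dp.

The normal system XᵀX·[m, b]ᵀ = Xᵀy is [[203, 31]; [31, 7]]·[m, b]ᵀ = [601, 91]ᵀ.
Δ = 203·7 − 31² = 460.
m = (601·7 − 31·91)/460 = 693/230; b = (203·91 − 31·601)/460 = -79/230.

b = -0.34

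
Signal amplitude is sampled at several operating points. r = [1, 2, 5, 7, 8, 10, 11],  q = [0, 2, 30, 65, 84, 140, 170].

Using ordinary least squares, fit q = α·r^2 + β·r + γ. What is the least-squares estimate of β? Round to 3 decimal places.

Sums needed: Σr^2·r^2 = 31780, Σr^2·r = 3320, Σr^2 = 364, Σr·r = 364, Σr = 44, Σ1 = 7.
For Aᵀq: Σr^2·q = 43889, Σr·q = 4551, Σq = 491.
Solving the 3×3 system (Gaussian elimination) gives α = 54449/34188, β = -3331/1628, γ = 1597/8547.

β = -2.046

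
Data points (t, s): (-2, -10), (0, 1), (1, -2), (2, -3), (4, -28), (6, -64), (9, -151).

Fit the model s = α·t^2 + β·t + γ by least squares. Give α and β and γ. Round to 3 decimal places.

α = -2.004, β = 1.205, γ = 0.495

Compute the Gram sums: Σt^2·t^2 = 8146, Σt^2·t = 1010, Σt^2 = 142, Σt·t = 142, Σt = 20, Σ1 = 7.
Moment sums: Σt^2·s = -15037, Σt·s = -1843, Σs = -257.
So AᵀA·[α, β, γ]ᵀ = Aᵀs: [[8146, 1010, 142]; [1010, 142, 20]; [142, 20, 7]]·[α, β, γ]ᵀ = [-15037, -1843, -257]ᵀ.
Solving the 3×3 system (Gaussian elimination) gives α = -505/252, β = 911/756, γ = 187/378.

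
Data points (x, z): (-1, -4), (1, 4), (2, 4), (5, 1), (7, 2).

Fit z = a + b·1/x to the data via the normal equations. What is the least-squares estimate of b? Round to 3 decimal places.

b = 4.292

Sums needed: Σ1 = 5, Σ1/x = 59/70, Σ1/x·1/x = 11321/4900.
For Mᵀz: Σz = 7, Σ1/x·z = 367/35.
MᵀM·[a, b]ᵀ = Mᵀz becomes [[5, 59/70]; [59/70, 11321/4900]]·[a, b]ᵀ = [7, 367/35]ᵀ.
Eliminating b: (11321/4900)·(row 1) − (59/70)·(row 2) gives (13281/1225)·a = (11321/4900)·7 − (59/70)·(367/35) = 35941/4900, so a = 35941/53124.
Then b = ((367/35) − (59/70)·(35941/53124))/(11321/4900) = 113995/26562.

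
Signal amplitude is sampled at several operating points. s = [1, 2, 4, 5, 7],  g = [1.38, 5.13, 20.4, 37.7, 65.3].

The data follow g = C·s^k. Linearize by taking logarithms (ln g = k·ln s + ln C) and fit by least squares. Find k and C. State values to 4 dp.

Let Y = ln g. Fitting Y = k·ln s + ln C by least squares:
XᵀX = [[8.7791, 5.6348]; [5.6348, 5]], rhs = [19.2874, 12.7814]ᵀ  (here Σln s = 5.6348, Σ(ln s)² = 8.7791, Σln g = 12.7814, Σln s·ln g = 19.2874).
Solving (det = 12.1448): k = 2.01049, ln C = 0.29054, so C = exp(0.29054) = 1.33715.

k = 2.0105, C = 1.3372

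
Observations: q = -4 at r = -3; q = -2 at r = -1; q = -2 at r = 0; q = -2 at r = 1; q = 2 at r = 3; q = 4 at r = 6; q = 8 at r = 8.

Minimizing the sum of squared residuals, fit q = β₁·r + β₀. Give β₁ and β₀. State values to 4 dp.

Entries of XᵀX: Σr·r = 120, Σr = 14, Σ1 = 7.
Moment sums: Σr·q = 106, Σq = 4.
XᵀX·[β₁, β₀]ᵀ = Xᵀq becomes [[120, 14]; [14, 7]]·[β₁, β₀]ᵀ = [106, 4]ᵀ.
Determinant 120·7 − 14² = 644.
β₁ = (106·7 − 14·4)/644 = 49/46; β₀ = (120·4 − 14·106)/644 = -251/161.

β₁ = 1.0652, β₀ = -1.5590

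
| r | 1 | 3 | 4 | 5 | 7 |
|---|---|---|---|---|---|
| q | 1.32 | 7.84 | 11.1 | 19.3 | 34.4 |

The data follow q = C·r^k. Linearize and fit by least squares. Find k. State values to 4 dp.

k = 1.6603

With ln qᵢ as the transformed response and ln rᵢ as the regressor:
Σln r = 6.0403, Σ(ln r)² = 9.5056, Σln q = 11.2420, Σln r·ln q = 17.2479.
Equations: 9.5056·k + 6.0403·ln C = 17.2479;  6.0403·k + 5·ln C = 11.2420.
Δ = 9.5056·5 − (6.0403)² = 11.0434; k = (17.2479·5 − 6.0403·11.2420)/11.0434 = 1.66027, ln C = (9.5056·11.2420 − 6.0403·17.2479)/11.0434 = 0.24271.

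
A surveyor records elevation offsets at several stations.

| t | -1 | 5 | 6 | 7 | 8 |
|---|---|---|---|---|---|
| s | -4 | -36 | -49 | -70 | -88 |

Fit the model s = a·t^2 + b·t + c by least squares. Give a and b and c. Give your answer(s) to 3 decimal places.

Entries of XᵀX: Σt^2·t^2 = 8419, Σt^2·t = 1195, Σt^2 = 175, Σt·t = 175, Σt = 25, Σ1 = 5.
And Σt^2·s = -11730, Σt·s = -1664, Σs = -247.
Normal equations: [[8419, 1195, 175]; [1195, 175, 25]; [175, 25, 5]]·[a, b, c]ᵀ = [-11730, -1664, -247]ᵀ.
Row-reducing yields a = -1697/1230, b = 1537/6150, c = -484/205.

a = -1.380, b = 0.250, c = -2.361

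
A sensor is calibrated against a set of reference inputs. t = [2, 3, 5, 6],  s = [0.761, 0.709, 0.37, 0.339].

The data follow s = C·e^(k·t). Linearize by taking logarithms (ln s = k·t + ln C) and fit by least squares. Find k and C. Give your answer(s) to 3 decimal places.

k = -0.227, C = 1.263

With ln sᵢ as the transformed response and tᵢ as the regressor:
AᵀA = [[74.0000, 16.0000]; [16.0000, 4]], rhs = [-13.0397, -2.6930]ᵀ  (here Σt = 16.0000, Σ(t)² = 74.0000, Σln s = -2.6930, Σt·ln s = -13.0397).
Slope k = (n·Σt·ln s − Σt·Σln s)/(n·Σ(t)² − (Σt)²) = (4·-13.0397 − 16.0000·-2.6930)/40.0000 = -0.22676; ln C = (Σln s − k·Σt)/n = 0.23379, so C = exp(0.23379) = 1.26338.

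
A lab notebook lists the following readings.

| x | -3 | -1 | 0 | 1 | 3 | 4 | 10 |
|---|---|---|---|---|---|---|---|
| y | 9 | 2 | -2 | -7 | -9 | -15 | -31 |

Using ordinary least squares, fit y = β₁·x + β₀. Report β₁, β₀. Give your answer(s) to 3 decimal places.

β₁ = -3.028, β₀ = -1.516

The normal system AᵀA·[β₁, β₀]ᵀ = Aᵀy is [[136, 14]; [14, 7]]·[β₁, β₀]ᵀ = [-433, -53]ᵀ.
det = 136·7 − 14² = 756.
β₁ = ((-433)·7 − 14·(-53))/756 = -109/36; β₀ = (136·(-53) − 14·(-433))/756 = -191/126.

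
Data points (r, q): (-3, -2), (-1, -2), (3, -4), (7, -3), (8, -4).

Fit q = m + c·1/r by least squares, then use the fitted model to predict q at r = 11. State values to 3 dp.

q̂ = -3.369

Sums needed: Σ1 = 5, Σ1/r = -41/56, Σ1/r·1/r = 35513/28224.
And Σq = -15, Σ1/r·q = 17/42.
So MᵀM·[m, c]ᵀ = Mᵀq: [[5, -41/56]; [-41/56, 35513/28224]]·[m, c]ᵀ = [-15, 17/42]ᵀ.
Δ = 5·(35513/28224) − (-41/56)² = 40609/7056.
m = ((-15)·(35513/28224) − (-41/56)·(17/42))/(40609/7056) = -524331/162436; c = (5·(17/42) − (-41/56)·(-15))/(40609/7056) = -63210/40609.
At r = 11: q̂ = (-524331/162436)·(1) + (-63210/40609)·(1/11) = -6020481/1786796.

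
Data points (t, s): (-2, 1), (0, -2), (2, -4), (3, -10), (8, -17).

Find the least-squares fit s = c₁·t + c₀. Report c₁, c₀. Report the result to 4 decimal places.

Entries of XᵀX: Σt·t = 81, Σt = 11, Σ1 = 5.
Moment sums: Σt·s = -176, Σs = -32.
Determinant 81·5 − 11² = 284.
c₁ = ((-176)·5 − 11·(-32))/284 = -132/71; c₀ = (81·(-32) − 11·(-176))/284 = -164/71.

c₁ = -1.8592, c₀ = -2.3099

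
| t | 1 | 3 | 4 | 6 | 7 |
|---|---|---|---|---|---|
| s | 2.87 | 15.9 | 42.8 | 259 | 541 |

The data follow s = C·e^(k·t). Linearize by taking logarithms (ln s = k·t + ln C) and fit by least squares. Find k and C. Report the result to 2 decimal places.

k = 0.89, C = 1.18

Let Y = ln s. Fitting Y = k·t + ln C by least squares:
Σt = 21.0000, Σ(t)² = 111.0000, Σln s = 19.4274, Σt·ln s = 101.7743.
Equations: 111.0000·k + 21.0000·ln C = 101.7743;  21.0000·k + 5·ln C = 19.4274.
Δ = 111.0000·5 − (21.0000)² = 114.0000; k = (101.7743·5 − 21.0000·19.4274)/114.0000 = 0.88505, ln C = (111.0000·19.4274 − 21.0000·101.7743)/114.0000 = 0.16827, so C = exp(0.16827) = 1.18325.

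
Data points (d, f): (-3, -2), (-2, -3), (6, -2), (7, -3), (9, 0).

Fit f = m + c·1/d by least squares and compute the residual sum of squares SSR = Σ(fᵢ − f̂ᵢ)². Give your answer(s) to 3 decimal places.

Normal-equation sums: Σ1 = 5, Σ1/d = -26/63, Σ1/d·1/d = 3347/7938.
For Xᵀf: Σf = -10, Σ1/d·f = 59/42.
XᵀX·[m, c]ᵀ = Xᵀf becomes [[5, -26/63]; [-26/63, 3347/7938]]·[m, c]ᵀ = [-10, 59/42]ᵀ.
det = 5·(3347/7938) − (-26/63)² = 15383/7938.
m = ((-10)·(3347/7938) − (-26/63)·(59/42))/(15383/7938) = -28868/15383; c = (5·(59/42) − (-26/63)·(-10))/(15383/7938) = 22995/15383.
Residuals: 5767/15383, -11567/30766, -11461/30766, -20566/15383, 26313/15383; SSR = 157951/30766.

SSR = 5.134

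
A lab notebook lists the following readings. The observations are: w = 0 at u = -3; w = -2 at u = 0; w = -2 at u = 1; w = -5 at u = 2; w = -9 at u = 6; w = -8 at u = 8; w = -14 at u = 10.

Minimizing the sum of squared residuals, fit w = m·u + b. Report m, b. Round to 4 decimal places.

m = -1.0087, b = -2.2560

Entries of AᵀA: Σu·u = 214, Σu = 24, Σ1 = 7.
And Σu·w = -270, Σw = -40.
So AᵀA·[m, b]ᵀ = Aᵀw: [[214, 24]; [24, 7]]·[m, b]ᵀ = [-270, -40]ᵀ.
Eliminating b: 7·(row 1) − 24·(row 2) gives 922·m = 7·(-270) − 24·(-40) = -930, so m = -465/461.
Then b = ((-40) − 24·(-465/461))/7 = -1040/461.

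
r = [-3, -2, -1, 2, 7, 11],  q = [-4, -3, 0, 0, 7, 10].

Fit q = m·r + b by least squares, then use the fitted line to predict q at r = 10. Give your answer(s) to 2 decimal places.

q̂ = 9.25

From the data, Σr·r = 188, Σr = 14, Σ1 = 6.
Moment sums: Σr·q = 177, Σq = 10.
So MᵀM·[m, b]ᵀ = Mᵀq: [[188, 14]; [14, 6]]·[m, b]ᵀ = [177, 10]ᵀ.
Eliminating b: 6·(row 1) − 14·(row 2) gives 932·m = 6·177 − 14·10 = 922, so m = 461/466.
Then b = (10 − 14·(461/466))/6 = -299/466.
At r = 10: q̂ = (461/466)·(10) + (-299/466)·(1) = 4311/466.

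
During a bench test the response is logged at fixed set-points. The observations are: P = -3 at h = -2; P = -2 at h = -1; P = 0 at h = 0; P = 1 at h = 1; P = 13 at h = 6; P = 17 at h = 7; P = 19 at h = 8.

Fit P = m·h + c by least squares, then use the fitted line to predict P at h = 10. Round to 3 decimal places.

P̂ = 23.043

From the data, Σh·h = 155, Σh = 19, Σ1 = 7.
Moment sums: Σh·P = 358, ΣP = 45.
Normal equations: [[155, 19]; [19, 7]]·[m, c]ᵀ = [358, 45]ᵀ.
Δ = 155·7 − 19² = 724.
m = (358·7 − 19·45)/724 = 1651/724; c = (155·45 − 19·358)/724 = 173/724.
At h = 10: P̂ = (1651/724)·(10) + (173/724)·(1) = 16683/724.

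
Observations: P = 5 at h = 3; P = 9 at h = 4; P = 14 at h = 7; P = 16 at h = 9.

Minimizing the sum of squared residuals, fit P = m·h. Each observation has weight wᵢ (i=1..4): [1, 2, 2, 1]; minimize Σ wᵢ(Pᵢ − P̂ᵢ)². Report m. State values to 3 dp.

m = 1.941

Setting ∂/∂m … = 0 gives: 220·m = 427.
Hence m = 427 / 220 ≈ 1.94091.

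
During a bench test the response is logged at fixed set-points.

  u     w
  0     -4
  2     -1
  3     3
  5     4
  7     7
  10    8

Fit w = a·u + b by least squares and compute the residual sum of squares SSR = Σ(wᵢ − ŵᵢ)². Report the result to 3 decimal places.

SSR = 10.341

AᵀA·[a, b]ᵀ = Aᵀw reads: 187·a + 27·b = 156;  27·a + 6·b = 17.
(Σu·u = 187, Σu = 27, Σ1 = 6, Σu·w = 156, Σw = 17.)
Eliminating b: 6·(row 1) − 27·(row 2) gives 393·a = 6·156 − 27·17 = 477, so a = 159/131.
Then b = (17 − 27·(159/131))/6 = -1033/393.
Residuals: -539/393, -314/393, 781/393, 220/393, 445/393, -593/393; SSR = 4064/393.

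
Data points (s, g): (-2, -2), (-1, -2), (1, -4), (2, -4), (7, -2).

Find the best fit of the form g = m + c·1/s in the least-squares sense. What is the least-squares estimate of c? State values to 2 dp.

MᵀM·[m, c]ᵀ = Mᵀg reads: 5·m + (1/7)·c = -14;  (1/7)·m + (247/98)·c = -23/7.
Eliminating c: (247/98)·(row 1) − (1/7)·(row 2) gives (1233/98)·m = (247/98)·(-14) − (1/7)·(-23/7) = -1706/49, so m = -3412/1233.
Then c = ((-23/7) − (1/7)·(-3412/1233))/(247/98) = -1414/1233.

c = -1.15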